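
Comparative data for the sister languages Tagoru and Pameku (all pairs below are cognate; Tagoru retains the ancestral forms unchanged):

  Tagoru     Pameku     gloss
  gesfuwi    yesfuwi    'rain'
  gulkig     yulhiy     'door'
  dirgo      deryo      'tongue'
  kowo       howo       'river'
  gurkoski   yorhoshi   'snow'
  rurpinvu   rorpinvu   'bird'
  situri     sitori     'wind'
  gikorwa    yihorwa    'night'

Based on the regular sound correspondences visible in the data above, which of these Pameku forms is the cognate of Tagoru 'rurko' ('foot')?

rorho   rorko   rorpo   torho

gurkoski ~ yorhoshi, rurpinvu ~ rorpinvu — Tagoru u corresponds to Pameku o after a consonant, before r.
gurkoski ~ yorhoshi — Tagoru k corresponds to Pameku h after a consonant, before a back vowel.
Applying these to Tagoru 'rurko':
  rurko → rorko   (u→o after a consonant, before r)
  rorko → rorho   (k→h after a consonant, before a back vowel)
So the Pameku cognate is 'rorho'.

rorho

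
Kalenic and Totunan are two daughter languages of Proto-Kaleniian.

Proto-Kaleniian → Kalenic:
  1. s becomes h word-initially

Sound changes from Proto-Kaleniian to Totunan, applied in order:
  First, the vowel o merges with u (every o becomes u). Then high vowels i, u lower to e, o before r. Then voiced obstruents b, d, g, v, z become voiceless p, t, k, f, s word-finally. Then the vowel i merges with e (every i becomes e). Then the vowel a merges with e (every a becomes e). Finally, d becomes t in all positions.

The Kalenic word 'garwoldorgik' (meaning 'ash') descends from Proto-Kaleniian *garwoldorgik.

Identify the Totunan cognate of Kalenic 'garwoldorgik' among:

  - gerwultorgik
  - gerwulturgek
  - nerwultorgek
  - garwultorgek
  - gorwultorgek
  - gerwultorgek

Totunan: start from *garwoldorgik.
  rule 1 (vowel merger): garwoldorgik → garwuldurgik
  rule 2 (pre-rhotic lowering): garwuldurgik → garwuldorgik
  rule 3: no change — garwuldorgik
  rule 4 (vowel merger): garwuldorgik → garwuldorgek
  rule 5 (vowel merger): garwuldorgek → gerwuldorgek
  rule 6 (unconditioned shift): gerwuldorgek → gerwultorgek
  ⇒ Totunan gerwultorgek
The other candidates each miss or misapply at least one Totunan change.

gerwultorgek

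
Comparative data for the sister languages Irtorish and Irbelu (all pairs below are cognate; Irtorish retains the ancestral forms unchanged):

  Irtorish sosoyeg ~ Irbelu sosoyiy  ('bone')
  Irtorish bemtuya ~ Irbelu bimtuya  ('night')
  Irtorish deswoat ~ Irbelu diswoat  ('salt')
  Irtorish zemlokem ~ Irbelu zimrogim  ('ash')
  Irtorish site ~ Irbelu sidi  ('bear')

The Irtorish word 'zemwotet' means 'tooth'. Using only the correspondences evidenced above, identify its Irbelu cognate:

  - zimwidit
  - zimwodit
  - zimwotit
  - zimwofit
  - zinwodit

zimwodit

bemtuya ~ bimtuya, zemlokem ~ zimrogim — Irtorish e corresponds to Irbelu i after a consonant, before a nasal.
site ~ sidi — Irtorish t corresponds to Irbelu d between vowels (before a front vowel).
sosoyeg ~ sosoyiy, deswoat ~ diswoat — Irtorish e corresponds to Irbelu i after a consonant, before a consonant other than r, m, n, p, b, f, v.
Applying these to Irtorish 'zemwotet':
  zemwotet → zimwotet   (e→i after a consonant, before a nasal)
  zimwotet → zimwodet   (t→d between vowels (before a front vowel))
  zimwodet → zimwodit   (e→i after a consonant, before a consonant other than r, m, n, p, b, f, v)
So the Irbelu cognate is 'zimwodit'.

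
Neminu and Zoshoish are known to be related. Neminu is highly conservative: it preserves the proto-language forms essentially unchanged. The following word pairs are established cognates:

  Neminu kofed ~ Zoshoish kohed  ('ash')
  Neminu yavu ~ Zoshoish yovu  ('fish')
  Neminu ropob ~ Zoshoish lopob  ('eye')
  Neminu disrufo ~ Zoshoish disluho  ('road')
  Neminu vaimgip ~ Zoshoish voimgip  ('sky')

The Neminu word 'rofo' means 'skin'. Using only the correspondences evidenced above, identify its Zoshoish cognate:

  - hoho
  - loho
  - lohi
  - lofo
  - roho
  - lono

loho

ropob ~ lopob — Neminu r corresponds to Zoshoish l word-initially before a back vowel.
disrufo ~ disluho — Neminu f corresponds to Zoshoish h between vowels (before a back vowel).
Applying these to Neminu 'rofo':
  rofo → lofo   (r→l word-initially before a back vowel)
  lofo → loho   (f→h between vowels (before a back vowel))
So the Zoshoish cognate is 'loho'.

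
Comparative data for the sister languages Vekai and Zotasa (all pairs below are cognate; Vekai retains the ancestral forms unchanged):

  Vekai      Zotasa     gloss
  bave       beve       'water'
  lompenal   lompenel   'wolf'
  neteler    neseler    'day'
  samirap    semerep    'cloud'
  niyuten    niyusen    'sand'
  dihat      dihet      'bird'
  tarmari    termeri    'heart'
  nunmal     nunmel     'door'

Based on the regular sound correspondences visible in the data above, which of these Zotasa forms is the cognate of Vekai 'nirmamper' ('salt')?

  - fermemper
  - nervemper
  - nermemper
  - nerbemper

nermemper

samirap ~ semerep — Vekai i corresponds to Zotasa e after a consonant, before r.
samirap ~ semerep — Vekai a corresponds to Zotasa e after a consonant, before a nasal.
Applying these to Vekai 'nirmamper':
  nirmamper → nermamper   (i→e after a consonant, before r)
  nermamper → nermemper   (a→e after a consonant, before a nasal)
So the Zotasa cognate is 'nermemper'.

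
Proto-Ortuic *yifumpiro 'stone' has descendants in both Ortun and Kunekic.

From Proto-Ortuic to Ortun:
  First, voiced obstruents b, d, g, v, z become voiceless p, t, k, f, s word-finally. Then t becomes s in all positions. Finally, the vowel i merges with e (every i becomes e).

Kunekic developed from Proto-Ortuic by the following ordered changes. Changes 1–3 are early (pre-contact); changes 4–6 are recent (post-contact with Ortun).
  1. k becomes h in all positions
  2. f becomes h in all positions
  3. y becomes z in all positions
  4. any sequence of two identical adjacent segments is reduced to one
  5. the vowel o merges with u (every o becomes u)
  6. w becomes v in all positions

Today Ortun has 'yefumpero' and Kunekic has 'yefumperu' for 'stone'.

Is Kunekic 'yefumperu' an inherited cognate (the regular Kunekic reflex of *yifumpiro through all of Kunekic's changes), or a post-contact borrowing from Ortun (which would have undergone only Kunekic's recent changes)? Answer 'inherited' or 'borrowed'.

borrowed

If inherited, *yifumpiro would pass through all of Kunekic's changes:
Kunekic: *yifumpiro > yihumpiro > zihumpiro > zihumpiru  (by unconditioned shift, unconditioned shift, vowel merger)
If borrowed from Ortun 'yefumpero' after the early changes, it would undergo only the recent ones:
  rule 4 (degemination): no change (yefumpero)
  rule 5 (vowel merger): yefumpero → yefumperu
  rule 6 (unconditioned shift): no change (yefumperu)
  ⇒ as a loan: yefumperu
Kunekic 'yefumperu' matches the loan outcome 'yefumperu', not the inherited 'zihumpiru' — it skipped the early Kunekic changes, so it was borrowed from Ortun.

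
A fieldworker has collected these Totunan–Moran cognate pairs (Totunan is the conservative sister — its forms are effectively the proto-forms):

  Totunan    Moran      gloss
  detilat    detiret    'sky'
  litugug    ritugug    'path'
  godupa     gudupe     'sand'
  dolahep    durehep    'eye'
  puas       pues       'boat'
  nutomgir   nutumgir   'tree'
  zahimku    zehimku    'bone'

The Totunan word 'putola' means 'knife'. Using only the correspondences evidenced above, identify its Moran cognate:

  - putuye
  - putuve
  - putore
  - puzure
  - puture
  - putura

godupa ~ gudupe, dolahep ~ durehep — Totunan o corresponds to Moran u after a consonant, before a consonant other than r, m, n, p, b, f, v.
detilat ~ detiret, dolahep ~ durehep — Totunan l corresponds to Moran r between vowels (before a back vowel).
godupa ~ gudupe — Totunan a corresponds to Moran e word-finally.
Applying these to Totunan 'putola':
  putola → putula   (o→u after a consonant, before a consonant other than r, m, n, p, b, f, v)
  putula → putura   (l→r between vowels (before a back vowel))
  putura → puture   (a→e word-finally)
So the Moran cognate is 'puture'.

puture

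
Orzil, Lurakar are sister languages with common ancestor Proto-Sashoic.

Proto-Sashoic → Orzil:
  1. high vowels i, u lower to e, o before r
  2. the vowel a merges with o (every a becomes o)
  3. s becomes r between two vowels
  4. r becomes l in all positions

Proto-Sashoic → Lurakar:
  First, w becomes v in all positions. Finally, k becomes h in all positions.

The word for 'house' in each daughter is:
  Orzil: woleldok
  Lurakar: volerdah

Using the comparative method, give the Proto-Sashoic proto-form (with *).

*wolerdak

Position 7: Orzil has o, Lurakar has a. Lurakar preserves a here (none of its changes turn any other segment into a), so the proto-segment is *a.
Position 8: Orzil has k, Lurakar has h. Orzil preserves k here (none of its changes turn any other segment into k), so the proto-segment is *k.
Position 5: Orzil has l, Lurakar has r. Lurakar preserves r here (none of its changes turn any other segment into r), so the proto-segment is *r.
This points to *wolerdak. Verify forward in each daughter:
Orzil: start from *wolerdak.
  rule 1: no change — wolerdak
  rule 2 (vowel merger): wolerdak → wolerdok
  rule 3: no change — wolerdok
  rule 4 (unconditioned shift): wolerdok → woleldok
  ⇒ Orzil woleldok
Lurakar: *wolerdak
  wolerdak → volerdak   [unconditioned shift]
  volerdak → volerdah   [unconditioned shift]
  giving Lurakar volerdah.
Only *wolerdak yields all of Orzil woleldok, Lurakar volerdah.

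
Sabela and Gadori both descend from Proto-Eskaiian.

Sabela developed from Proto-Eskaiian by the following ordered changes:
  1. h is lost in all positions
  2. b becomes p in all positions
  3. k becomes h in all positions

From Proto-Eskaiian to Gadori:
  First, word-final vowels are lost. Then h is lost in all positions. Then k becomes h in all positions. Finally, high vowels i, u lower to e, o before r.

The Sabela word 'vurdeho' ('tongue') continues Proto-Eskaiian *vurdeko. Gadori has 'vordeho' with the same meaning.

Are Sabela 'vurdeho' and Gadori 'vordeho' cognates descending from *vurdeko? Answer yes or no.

Derive the expected Gadori reflex of *vurdeko:
Gadori: *vurdeko > vurdek > vurdeh > vordeh  (by apocope, unconditioned shift, pre-rhotic lowering)
The regular Gadori reflex would be 'vordeh', but the attested form is 'vordeho'. The correspondence is irregular, so they are not cognates (the Gadori form has a different source).

no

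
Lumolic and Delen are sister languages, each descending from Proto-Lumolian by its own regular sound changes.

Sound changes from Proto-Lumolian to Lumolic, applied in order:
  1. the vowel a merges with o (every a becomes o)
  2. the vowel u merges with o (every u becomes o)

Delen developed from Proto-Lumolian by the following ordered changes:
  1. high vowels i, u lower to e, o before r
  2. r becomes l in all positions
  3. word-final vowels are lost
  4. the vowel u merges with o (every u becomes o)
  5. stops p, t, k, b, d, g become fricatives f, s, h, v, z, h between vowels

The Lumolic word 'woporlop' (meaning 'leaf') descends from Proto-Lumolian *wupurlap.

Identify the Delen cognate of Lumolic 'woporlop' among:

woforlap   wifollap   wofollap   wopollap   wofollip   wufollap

Delen: *wupurlap
  wupurlap → wuporlap   [pre-rhotic lowering]
  wuporlap → wupollap   [unconditioned shift]
  wupollap (rule 3 does not apply)
  wupollap → wopollap   [vowel merger]
  wopollap → wofollap   [intervocalic lenition]
  giving Delen wofollap.
Among the options, 'wofollap' alone shows every Delen change applied in order.

wofollap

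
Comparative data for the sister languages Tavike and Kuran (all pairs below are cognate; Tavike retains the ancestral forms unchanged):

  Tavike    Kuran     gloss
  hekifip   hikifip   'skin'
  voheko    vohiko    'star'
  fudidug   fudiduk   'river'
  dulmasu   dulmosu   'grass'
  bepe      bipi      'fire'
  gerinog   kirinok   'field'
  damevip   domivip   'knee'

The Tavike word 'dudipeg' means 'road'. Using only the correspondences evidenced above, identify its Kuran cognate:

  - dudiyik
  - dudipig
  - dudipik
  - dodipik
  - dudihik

hekifip ~ hikifip, voheko ~ vohiko — Tavike e corresponds to Kuran i after a consonant, before a consonant other than r, m, n, p, b, f, v.
fudidug ~ fudiduk, gerinog ~ kirinok — Tavike g corresponds to Kuran k word-finally.
Applying these to Tavike 'dudipeg':
  dudipeg → dudipig   (e→i after a consonant, before a consonant other than r, m, n, p, b, f, v)
  dudipig → dudipik   (g→k word-finally)
So the Kuran cognate is 'dudipik'.

dudipik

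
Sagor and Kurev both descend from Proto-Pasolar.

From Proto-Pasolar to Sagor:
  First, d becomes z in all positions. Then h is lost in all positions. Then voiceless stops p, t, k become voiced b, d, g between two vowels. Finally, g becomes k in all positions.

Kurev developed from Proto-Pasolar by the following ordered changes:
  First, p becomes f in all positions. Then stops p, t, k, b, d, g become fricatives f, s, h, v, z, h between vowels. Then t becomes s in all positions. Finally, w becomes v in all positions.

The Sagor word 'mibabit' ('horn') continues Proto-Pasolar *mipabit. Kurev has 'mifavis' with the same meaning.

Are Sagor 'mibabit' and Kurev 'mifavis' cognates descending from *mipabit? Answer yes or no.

yes

Derive the expected Kurev reflex of *mipabit:
Kurev: *mipabit > mifabit > mifavit > mifavis  (by unconditioned shift, intervocalic lenition, unconditioned shift)
Kurev 'mifavis' matches the regular reflex exactly, so the pair is cognate.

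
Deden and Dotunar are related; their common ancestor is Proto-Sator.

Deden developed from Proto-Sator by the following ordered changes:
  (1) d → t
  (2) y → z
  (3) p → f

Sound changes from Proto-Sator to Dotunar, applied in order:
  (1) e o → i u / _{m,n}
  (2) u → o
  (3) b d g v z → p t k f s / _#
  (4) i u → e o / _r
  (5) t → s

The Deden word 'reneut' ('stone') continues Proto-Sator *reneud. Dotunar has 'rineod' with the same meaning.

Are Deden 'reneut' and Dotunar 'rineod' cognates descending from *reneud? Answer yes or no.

no

Derive the expected Dotunar reflex of *reneud:
Dotunar: start from *reneud.
  rule 1 (pre-nasal raising): reneud → rineud
  rule 2 (vowel merger): rineud → rineod
  rule 3 (final devoicing): rineod → rineot
  rule 4: no change — rineot
  rule 5 (unconditioned shift): rineot → rineos
  ⇒ Dotunar rineos
The regular Dotunar reflex would be 'rineos', but the attested form is 'rineod'. The correspondence is irregular, so they are not cognates (the Dotunar form has a different source).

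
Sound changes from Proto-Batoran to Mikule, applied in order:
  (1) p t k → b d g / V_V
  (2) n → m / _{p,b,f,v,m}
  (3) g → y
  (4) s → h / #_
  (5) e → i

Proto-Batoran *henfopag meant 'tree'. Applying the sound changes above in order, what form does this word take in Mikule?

Mikule: *henfopag
  henfopag → henfobag   [intervocalic voicing]
  henfobag → hemfobag   [nasal place assimilation]
  hemfobag → hemfobay   [unconditioned shift]
  hemfobay (rule 4 does not apply)
  hemfobay → himfobay   [vowel merger]
  giving Mikule himfobay.

himfobay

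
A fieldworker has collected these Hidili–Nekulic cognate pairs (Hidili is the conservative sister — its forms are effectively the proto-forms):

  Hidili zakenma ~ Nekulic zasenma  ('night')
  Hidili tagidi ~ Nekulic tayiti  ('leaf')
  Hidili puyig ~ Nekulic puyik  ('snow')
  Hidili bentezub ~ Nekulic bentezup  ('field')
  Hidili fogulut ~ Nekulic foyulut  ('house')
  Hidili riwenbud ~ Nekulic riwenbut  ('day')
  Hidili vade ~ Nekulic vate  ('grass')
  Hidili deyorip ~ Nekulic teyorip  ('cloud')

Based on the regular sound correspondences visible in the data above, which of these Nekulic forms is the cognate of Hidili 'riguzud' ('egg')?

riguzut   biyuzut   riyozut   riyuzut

riyuzut

fogulut ~ foyulut — Hidili g corresponds to Nekulic y between vowels (before a back vowel).
riwenbud ~ riwenbut — Hidili d corresponds to Nekulic t word-finally.
Applying these to Hidili 'riguzud':
  riguzud → riyuzud   (g→y between vowels (before a back vowel))
  riyuzud → riyuzut   (d→t word-finally)
So the Nekulic cognate is 'riyuzut'.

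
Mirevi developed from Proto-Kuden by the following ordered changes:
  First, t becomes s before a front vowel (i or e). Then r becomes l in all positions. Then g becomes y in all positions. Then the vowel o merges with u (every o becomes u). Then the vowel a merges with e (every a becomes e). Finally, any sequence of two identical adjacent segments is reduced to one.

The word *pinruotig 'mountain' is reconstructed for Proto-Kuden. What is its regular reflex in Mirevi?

pinlusiy

Mirevi: *pinruotig > pinruosig > pinluosig > pinluosiy > pinluusiy > pinlusiy  (by palatalisation, unconditioned shift, unconditioned shift, vowel merger, degemination)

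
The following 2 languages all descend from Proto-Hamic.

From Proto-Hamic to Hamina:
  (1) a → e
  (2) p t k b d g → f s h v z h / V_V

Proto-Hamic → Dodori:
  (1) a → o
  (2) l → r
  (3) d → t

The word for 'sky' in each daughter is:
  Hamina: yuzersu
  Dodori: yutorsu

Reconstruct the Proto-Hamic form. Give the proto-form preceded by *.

Position 4: Hamina has e, Dodori has o. Taking the neighbouring segments as reconstructed: Hamina e could go back to *a or *e; Dodori o could go back to *a or *o — the one source consistent with every daughter is *a.
Position 3: Hamina has z, Dodori has t. Taking the neighbouring segments as reconstructed: Hamina z could go back to *d or *z; Dodori t could go back to *t or *d — the one source consistent with every daughter is *d.
This points to *yudarsu. Verify forward in each daughter:
Hamina: *yudarsu > yudersu > yuzersu  (by vowel merger, intervocalic lenition)
Dodori: *yudarsu
  yudarsu → yudorsu   [vowel merger]
  yudorsu (rule 2 does not apply)
  yudorsu → yutorsu   [unconditioned shift]
  giving Dodori yutorsu.
*yudarsu is the unique common source.

*yudarsu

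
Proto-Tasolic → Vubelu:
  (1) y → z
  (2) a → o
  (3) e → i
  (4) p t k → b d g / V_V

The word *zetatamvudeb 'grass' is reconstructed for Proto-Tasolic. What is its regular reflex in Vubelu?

Vubelu: start from *zetatamvudeb.
  rule 1: no change — zetatamvudeb
  rule 2 (vowel merger): zetatamvudeb → zetotomvudeb
  rule 3 (vowel merger): zetotomvudeb → zitotomvudib
  rule 4 (intervocalic voicing): zitotomvudib → zidodomvudib
  ⇒ Vubelu zidodomvudib

zidodomvudib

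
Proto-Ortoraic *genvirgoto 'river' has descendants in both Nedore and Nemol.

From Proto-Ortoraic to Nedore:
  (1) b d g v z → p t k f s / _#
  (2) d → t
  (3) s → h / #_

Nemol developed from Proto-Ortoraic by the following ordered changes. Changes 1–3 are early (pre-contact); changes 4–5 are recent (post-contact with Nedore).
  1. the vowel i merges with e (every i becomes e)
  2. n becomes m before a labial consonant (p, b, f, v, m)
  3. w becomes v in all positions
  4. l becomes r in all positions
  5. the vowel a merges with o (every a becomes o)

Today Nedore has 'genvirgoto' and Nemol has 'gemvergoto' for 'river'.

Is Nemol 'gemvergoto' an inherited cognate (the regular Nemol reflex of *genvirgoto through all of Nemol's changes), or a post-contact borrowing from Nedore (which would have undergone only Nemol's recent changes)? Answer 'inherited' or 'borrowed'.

If inherited, *genvirgoto would pass through all of Nemol's changes:
Nemol: start from *genvirgoto.
  rule 1 (vowel merger): genvirgoto → genvergoto
  rule 2 (nasal place assimilation): genvergoto → gemvergoto
  rule 3: no change — gemvergoto
  rule 4: no change — gemvergoto
  rule 5: no change — gemvergoto
  ⇒ Nemol gemvergoto
If borrowed from Nedore 'genvirgoto' after the early changes, it would undergo only the recent ones:
  rule 4 (unconditioned shift): no change (genvirgoto)
  rule 5 (vowel merger): no change (genvirgoto)
  ⇒ as a loan: genvirgoto
Nemol 'gemvergoto' matches the inherited outcome exactly, so it is an inherited cognate, not a loan.

inherited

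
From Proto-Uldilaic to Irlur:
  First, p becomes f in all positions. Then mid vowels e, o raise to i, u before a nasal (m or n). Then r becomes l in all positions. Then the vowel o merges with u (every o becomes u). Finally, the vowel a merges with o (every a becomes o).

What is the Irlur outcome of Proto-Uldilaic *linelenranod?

Irlur: start from *linelenranod.
  rule 1: no change — linelenranod
  rule 2 (pre-nasal raising): linelenranod → linelinranod
  rule 3 (unconditioned shift): linelinranod → linelinlanod
  rule 4 (vowel merger): linelinlanod → linelinlanud
  rule 5 (vowel merger): linelinlanud → linelinlonud
  ⇒ Irlur linelinlonud

linelinlonud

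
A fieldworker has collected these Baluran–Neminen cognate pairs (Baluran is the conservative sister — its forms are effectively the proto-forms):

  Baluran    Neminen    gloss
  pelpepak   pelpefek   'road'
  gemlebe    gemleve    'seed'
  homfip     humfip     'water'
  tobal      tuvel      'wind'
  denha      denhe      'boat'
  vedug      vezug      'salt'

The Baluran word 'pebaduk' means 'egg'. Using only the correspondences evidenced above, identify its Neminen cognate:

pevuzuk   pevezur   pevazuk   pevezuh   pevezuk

pevezuk

tobal ~ tuvel — Baluran b corresponds to Neminen v between vowels (before a back vowel).
pelpepak ~ pelpefek, tobal ~ tuvel — Baluran a corresponds to Neminen e after a consonant, before a consonant other than r, m, n, p, b, f, v.
vedug ~ vezug — Baluran d corresponds to Neminen z between vowels (before a back vowel).
Applying these to Baluran 'pebaduk':
  pebaduk → pevaduk   (b→v between vowels (before a back vowel))
  pevaduk → peveduk   (a→e after a consonant, before a consonant other than r, m, n, p, b, f, v)
  peveduk → pevezuk   (d→z between vowels (before a back vowel))
So the Neminen cognate is 'pevezuk'.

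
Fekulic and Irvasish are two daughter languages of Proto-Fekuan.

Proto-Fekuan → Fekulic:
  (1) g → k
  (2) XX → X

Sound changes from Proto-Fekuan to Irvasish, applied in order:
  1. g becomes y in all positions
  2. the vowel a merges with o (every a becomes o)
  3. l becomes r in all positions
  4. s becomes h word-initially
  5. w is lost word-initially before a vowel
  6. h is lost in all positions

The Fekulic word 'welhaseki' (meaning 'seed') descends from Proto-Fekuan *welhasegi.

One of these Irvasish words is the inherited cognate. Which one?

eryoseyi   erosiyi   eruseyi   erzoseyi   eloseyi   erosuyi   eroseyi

Irvasish: start from *welhasegi.
  rule 1 (unconditioned shift): welhasegi → welhaseyi
  rule 2 (vowel merger): welhaseyi → welhoseyi
  rule 3 (unconditioned shift): welhoseyi → werhoseyi
  rule 4: no change — werhoseyi
  rule 5 (glide loss): werhoseyi → erhoseyi
  rule 6 (h-loss): erhoseyi → eroseyi
  ⇒ Irvasish eroseyi
Only 'eroseyi' matches the regular Irvasish development of *welhasegi.

eroseyi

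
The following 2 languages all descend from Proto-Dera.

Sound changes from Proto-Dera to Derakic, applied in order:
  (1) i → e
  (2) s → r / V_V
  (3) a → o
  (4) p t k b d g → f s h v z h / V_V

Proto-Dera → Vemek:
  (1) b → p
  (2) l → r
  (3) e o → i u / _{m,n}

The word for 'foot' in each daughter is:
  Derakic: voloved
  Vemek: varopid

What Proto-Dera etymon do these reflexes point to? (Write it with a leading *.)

Position 6: Derakic has e, Vemek has i. Taking the neighbouring segments as reconstructed: Derakic e could go back to *e or *i; Vemek i can only go back to *i — the one source consistent with every daughter is *i.
Position 5: Derakic has v, Vemek has p. Taking the neighbouring segments as reconstructed: Derakic v could go back to *b or *v; Vemek p could go back to *p or *b — the one source consistent with every daughter is *b.
Verify the candidate proto-form against each daughter:
Derakic: *valobid > valobed > volobed > voloved  (by vowel merger, vowel merger, intervocalic lenition)
Vemek: *valobid > valopid > varopid  (by unconditioned shift, unconditioned shift)
No other proto-form is consistent with every reflex, so the reconstruction is *valobid.

*valobid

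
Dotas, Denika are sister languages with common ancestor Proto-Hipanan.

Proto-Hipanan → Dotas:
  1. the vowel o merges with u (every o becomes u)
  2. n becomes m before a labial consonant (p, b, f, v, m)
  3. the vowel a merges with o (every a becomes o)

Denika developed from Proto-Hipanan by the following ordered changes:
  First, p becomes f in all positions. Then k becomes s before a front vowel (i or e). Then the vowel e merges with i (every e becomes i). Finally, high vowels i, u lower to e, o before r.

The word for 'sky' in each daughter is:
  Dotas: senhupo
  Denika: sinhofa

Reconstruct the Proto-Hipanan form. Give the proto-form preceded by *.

Position 5: Dotas has u, Denika has o. Taking the neighbouring segments as reconstructed: Dotas u could go back to *o or *u; Denika o can only go back to *o — the one source consistent with every daughter is *o.
Position 2: Dotas has e, Denika has i. Dotas preserves e here (none of its changes turn any other segment into e), so the proto-segment is *e.
Position 6: Dotas has p, Denika has f. Dotas preserves p here (none of its changes turn any other segment into p), so the proto-segment is *p.
This points to *senhopa. Verify forward in each daughter:
Dotas: *senhopa
  senhopa → senhupa   [vowel merger]
  senhupa (rule 2 does not apply)
  senhupa → senhupo   [vowel merger]
  giving Dotas senhupo.
Denika: *senhopa > senhofa > sinhofa  (by unconditioned shift, vowel merger)
No other proto-form is consistent with every reflex, so the reconstruction is *senhopa.

*senhopa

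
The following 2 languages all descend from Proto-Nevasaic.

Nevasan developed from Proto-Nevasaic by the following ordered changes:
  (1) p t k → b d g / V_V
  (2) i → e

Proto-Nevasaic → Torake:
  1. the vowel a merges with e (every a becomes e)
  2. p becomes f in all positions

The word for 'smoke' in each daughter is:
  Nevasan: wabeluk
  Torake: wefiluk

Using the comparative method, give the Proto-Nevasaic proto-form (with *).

Position 3: Nevasan has b, Torake has f. Taking the neighbouring segments as reconstructed: Nevasan b could go back to *p or *b; Torake f could go back to *p or *f — the one source consistent with every daughter is *p.
Position 2: Nevasan has a, Torake has e. Nevasan preserves a here (none of its changes turn any other segment into a), so the proto-segment is *a.
Position 4: Nevasan has e, Torake has i. Torake preserves i here (none of its changes turn any other segment into i), so the proto-segment is *i.
This points to *wapiluk. Verify forward in each daughter:
Nevasan: start from *wapiluk.
  rule 1 (intervocalic voicing): wapiluk → wabiluk
  rule 2 (vowel merger): wabiluk → wabeluk
  ⇒ Nevasan wabeluk
Torake: *wapiluk
  wapiluk → wepiluk   [vowel merger]
  wepiluk → wefiluk   [unconditioned shift]
  giving Torake wefiluk.
Only *wapiluk yields all of Nevasan wabeluk, Torake wefiluk.

*wapiluk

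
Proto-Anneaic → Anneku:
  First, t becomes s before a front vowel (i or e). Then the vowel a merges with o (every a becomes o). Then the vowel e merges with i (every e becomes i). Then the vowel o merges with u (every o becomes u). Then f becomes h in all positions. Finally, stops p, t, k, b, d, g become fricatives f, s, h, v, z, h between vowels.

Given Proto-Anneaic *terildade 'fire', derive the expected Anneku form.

Anneku: *terildade > serildade > serildode > sirildodi > sirildudi > sirilduzi  (by palatalisation, vowel merger, vowel merger, vowel merger, intervocalic lenition)

sirilduzi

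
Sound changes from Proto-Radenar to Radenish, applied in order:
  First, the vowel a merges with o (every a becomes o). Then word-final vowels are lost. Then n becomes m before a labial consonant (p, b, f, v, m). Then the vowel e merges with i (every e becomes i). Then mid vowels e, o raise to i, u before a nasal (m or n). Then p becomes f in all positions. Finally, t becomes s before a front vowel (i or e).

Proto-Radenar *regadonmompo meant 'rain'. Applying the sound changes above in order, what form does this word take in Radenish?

rigodummumf

Radenish: *regadonmompo > regodonmompo > regodonmomp > regodommomp > rigodommomp > rigodummump > rigodummumf  (by vowel merger, apocope, nasal place assimilation, vowel merger, pre-nasal raising, unconditioned shift)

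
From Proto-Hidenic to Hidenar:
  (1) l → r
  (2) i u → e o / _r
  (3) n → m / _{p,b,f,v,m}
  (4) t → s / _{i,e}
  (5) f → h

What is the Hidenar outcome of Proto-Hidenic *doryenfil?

doryemher

Hidenar: *doryenfil
  doryenfil → doryenfir   [unconditioned shift]
  doryenfir → doryenfer   [pre-rhotic lowering]
  doryenfer → doryemfer   [nasal place assimilation]
  doryemfer (rule 4 does not apply)
  doryemfer → doryemher   [unconditioned shift]
  giving Hidenar doryemher.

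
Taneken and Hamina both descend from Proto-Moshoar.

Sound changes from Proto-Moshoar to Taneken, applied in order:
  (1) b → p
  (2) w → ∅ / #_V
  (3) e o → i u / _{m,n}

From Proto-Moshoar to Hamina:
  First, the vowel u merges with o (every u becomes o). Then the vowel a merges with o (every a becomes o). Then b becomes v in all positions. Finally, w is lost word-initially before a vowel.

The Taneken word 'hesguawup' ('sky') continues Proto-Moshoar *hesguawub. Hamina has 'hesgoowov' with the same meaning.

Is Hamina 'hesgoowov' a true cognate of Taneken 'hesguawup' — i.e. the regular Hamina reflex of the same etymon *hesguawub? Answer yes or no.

Derive the expected Hamina reflex of *hesguawub:
Hamina: start from *hesguawub.
  rule 1 (vowel merger): hesguawub → hesgoawob
  rule 2 (vowel merger): hesgoawob → hesgoowob
  rule 3 (unconditioned shift): hesgoowob → hesgoowov
  rule 4: no change — hesgoowov
  ⇒ Hamina hesgoowov
Hamina 'hesgoowov' matches the regular reflex exactly, so the pair is cognate.

yes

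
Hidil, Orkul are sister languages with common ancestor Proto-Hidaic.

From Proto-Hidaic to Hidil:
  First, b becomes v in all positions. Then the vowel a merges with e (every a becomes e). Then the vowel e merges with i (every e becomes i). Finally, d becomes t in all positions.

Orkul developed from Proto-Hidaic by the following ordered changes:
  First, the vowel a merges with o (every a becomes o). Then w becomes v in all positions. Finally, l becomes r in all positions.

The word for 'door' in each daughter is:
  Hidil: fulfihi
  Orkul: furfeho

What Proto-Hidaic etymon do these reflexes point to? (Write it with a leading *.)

Position 3: Hidil has l, Orkul has r. Hidil preserves l here (none of its changes turn any other segment into l), so the proto-segment is *l.
Position 5: Hidil has i, Orkul has e. Orkul preserves e here (none of its changes turn any other segment into e), so the proto-segment is *e.
Position 7: Hidil has i, Orkul has o. Taking the neighbouring segments as reconstructed: Hidil i could go back to *a or *e or *i; Orkul o could go back to *a or *o — the one source consistent with every daughter is *a.
This points to *fulfeha. Verify forward in each daughter:
Hidil: *fulfeha
  fulfeha (rule 1 does not apply)
  fulfeha → fulfehe   [vowel merger]
  fulfehe → fulfihi   [vowel merger]
  fulfihi (rule 4 does not apply)
  giving Hidil fulfihi.
Orkul: *fulfeha > fulfeho > furfeho  (by vowel merger, unconditioned shift)
Only *fulfeha yields all of Hidil fulfihi, Orkul furfeho.

*fulfeha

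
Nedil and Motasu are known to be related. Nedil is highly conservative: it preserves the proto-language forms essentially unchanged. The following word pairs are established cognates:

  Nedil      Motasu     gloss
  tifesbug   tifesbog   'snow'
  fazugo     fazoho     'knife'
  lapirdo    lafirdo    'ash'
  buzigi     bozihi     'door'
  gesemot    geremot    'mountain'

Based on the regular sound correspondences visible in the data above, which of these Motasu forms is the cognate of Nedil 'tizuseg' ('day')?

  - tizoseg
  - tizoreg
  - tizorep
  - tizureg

tifesbug ~ tifesbog, fazugo ~ fazoho — Nedil u corresponds to Motasu o after a consonant, before a consonant other than r, m, n, p, b, f, v.
gesemot ~ geremot — Nedil s corresponds to Motasu r between vowels (before a front vowel).
Applying these to Nedil 'tizuseg':
  tizuseg → tizoseg   (u→o after a consonant, before a consonant other than r, m, n, p, b, f, v)
  tizoseg → tizoreg   (s→r between vowels (before a front vowel))
So the Motasu cognate is 'tizoreg'.

tizoreg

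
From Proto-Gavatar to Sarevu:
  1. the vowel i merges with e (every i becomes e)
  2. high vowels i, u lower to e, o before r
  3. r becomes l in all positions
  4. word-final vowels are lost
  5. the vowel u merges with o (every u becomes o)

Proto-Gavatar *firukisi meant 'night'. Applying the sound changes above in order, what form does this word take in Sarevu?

Sarevu: start from *firukisi.
  rule 1 (vowel merger): firukisi → ferukese
  rule 2: no change — ferukese
  rule 3 (unconditioned shift): ferukese → felukese
  rule 4 (apocope): felukese → felukes
  rule 5 (vowel merger): felukes → felokes
  ⇒ Sarevu felokes

felokes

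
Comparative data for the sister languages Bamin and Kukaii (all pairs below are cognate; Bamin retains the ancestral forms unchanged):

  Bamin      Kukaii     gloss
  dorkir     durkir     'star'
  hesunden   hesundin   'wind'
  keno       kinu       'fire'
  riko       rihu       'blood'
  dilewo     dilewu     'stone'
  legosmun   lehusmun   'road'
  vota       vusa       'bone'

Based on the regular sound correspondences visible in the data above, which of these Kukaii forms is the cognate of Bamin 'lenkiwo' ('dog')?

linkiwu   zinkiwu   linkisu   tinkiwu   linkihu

hesunden ~ hesundin, keno ~ kinu — Bamin e corresponds to Kukaii i after a consonant, before a nasal.
keno ~ kinu, riko ~ rihu — Bamin o corresponds to Kukaii u word-finally.
Applying these to Bamin 'lenkiwo':
  lenkiwo → linkiwo   (e→i after a consonant, before a nasal)
  linkiwo → linkiwu   (o→u word-finally)
So the Kukaii cognate is 'linkiwu'.

linkiwu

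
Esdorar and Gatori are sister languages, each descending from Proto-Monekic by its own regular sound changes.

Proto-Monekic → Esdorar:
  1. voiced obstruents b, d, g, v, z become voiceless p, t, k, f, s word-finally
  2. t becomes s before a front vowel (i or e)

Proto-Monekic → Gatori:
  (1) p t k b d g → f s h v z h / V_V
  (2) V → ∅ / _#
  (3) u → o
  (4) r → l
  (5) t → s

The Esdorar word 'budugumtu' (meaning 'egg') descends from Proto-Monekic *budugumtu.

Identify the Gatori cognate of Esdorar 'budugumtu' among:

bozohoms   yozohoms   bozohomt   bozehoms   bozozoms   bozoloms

Gatori: *budugumtu > buzuhumtu > buzuhumt > bozohomt > bozohoms  (by intervocalic lenition, apocope, vowel merger, unconditioned shift)
The other candidates each miss or misapply at least one Gatori change.

bozohoms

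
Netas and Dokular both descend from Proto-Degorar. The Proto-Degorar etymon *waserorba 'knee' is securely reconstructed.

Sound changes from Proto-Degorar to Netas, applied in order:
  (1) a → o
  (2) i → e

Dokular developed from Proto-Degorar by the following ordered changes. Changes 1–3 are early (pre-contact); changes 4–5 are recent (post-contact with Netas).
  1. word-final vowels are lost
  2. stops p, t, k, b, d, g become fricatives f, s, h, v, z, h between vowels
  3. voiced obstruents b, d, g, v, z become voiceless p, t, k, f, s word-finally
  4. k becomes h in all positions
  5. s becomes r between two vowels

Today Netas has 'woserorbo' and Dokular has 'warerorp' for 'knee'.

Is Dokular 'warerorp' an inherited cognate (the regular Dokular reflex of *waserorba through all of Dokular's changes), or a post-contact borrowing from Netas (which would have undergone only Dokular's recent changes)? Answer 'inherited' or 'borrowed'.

inherited

If inherited, *waserorba would pass through all of Dokular's changes:
Dokular: *waserorba > waserorb > waserorp > warerorp  (by apocope, final devoicing, rhotacism)
If borrowed from Netas 'woserorbo' after the early changes, it would undergo only the recent ones:
  rule 4 (unconditioned shift): no change (woserorbo)
  rule 5 (rhotacism): woserorbo → worerorbo
  ⇒ as a loan: worerorbo
Dokular 'warerorp' matches the inherited outcome exactly, so it is an inherited cognate, not a loan.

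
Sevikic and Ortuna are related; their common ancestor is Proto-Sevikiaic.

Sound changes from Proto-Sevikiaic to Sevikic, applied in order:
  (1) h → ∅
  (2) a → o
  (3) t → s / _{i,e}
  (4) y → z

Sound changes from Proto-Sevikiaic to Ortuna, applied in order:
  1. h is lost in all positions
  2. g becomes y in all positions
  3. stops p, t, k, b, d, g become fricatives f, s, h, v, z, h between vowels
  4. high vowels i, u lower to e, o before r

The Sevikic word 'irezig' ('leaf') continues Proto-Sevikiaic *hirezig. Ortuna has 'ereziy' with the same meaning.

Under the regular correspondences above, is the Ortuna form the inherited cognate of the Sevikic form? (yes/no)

yes

Derive the expected Ortuna reflex of *hirezig:
Ortuna: *hirezig
  hirezig → irezig   [h-loss]
  irezig → ireziy   [unconditioned shift]
  ireziy (rule 3 does not apply)
  ireziy → ereziy   [pre-rhotic lowering]
  giving Ortuna ereziy.
Ortuna 'ereziy' matches the regular reflex exactly, so the pair is cognate.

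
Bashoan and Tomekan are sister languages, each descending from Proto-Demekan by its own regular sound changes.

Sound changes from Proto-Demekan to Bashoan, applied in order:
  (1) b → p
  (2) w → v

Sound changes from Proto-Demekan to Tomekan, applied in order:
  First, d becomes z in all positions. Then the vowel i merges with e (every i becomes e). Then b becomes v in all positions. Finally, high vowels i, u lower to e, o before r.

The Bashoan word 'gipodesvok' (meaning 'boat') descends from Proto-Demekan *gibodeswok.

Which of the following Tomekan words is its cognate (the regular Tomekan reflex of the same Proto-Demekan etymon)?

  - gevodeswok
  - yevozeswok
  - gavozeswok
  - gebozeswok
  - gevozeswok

Tomekan: start from *gibodeswok.
  rule 1 (unconditioned shift): gibodeswok → gibozeswok
  rule 2 (vowel merger): gibozeswok → gebozeswok
  rule 3 (unconditioned shift): gebozeswok → gevozeswok
  rule 4: no change — gevozeswok
  ⇒ Tomekan gevozeswok

gevozeswok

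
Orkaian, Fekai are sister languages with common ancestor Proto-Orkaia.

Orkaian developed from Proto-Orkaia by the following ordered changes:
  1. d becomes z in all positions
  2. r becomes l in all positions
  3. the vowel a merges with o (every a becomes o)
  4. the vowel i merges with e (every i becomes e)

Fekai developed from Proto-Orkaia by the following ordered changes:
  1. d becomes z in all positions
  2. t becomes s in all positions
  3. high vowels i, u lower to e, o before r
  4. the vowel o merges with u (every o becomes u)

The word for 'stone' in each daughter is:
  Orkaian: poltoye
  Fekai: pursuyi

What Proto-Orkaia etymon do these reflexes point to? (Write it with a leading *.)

Position 4: Orkaian has t, Fekai has s. Orkaian preserves t here (none of its changes turn any other segment into t), so the proto-segment is *t.
Position 7: Orkaian has e, Fekai has i. Fekai preserves i here (none of its changes turn any other segment into i), so the proto-segment is *i.
Position 5: Orkaian has o, Fekai has u. Taking the neighbouring segments as reconstructed: Orkaian o could go back to *a or *o; Fekai u could go back to *o or *u — the one source consistent with every daughter is *o.
Verify the candidate proto-form against each daughter:
Orkaian: start from *portoyi.
  rule 1: no change — portoyi
  rule 2 (unconditioned shift): portoyi → poltoyi
  rule 3: no change — poltoyi
  rule 4 (vowel merger): poltoyi → poltoye
  ⇒ Orkaian poltoye
Fekai: *portoyi > porsoyi > pursuyi  (by unconditioned shift, vowel merger)
*portoyi is the unique common source.

*portoyi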